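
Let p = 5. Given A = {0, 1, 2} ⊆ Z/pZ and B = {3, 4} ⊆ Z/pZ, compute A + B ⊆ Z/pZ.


Work in Z/5Z: reduce every sum a + b modulo 5.
Enumerate all 6 pairs:
a = 0: 0+3=3, 0+4=4
a = 1: 1+3=4, 1+4=0
a = 2: 2+3=0, 2+4=1
Distinct residues collected: {0, 1, 3, 4}
|A + B| = 4 (out of 5 total residues).

A + B = {0, 1, 3, 4}


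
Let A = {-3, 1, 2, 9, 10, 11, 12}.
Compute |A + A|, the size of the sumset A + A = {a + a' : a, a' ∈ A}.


A + A = {a + a' : a, a' ∈ A}; |A| = 7.
General bounds: 2|A| - 1 ≤ |A + A| ≤ |A|(|A|+1)/2, i.e. 13 ≤ |A + A| ≤ 28.
Lower bound 2|A|-1 is attained iff A is an arithmetic progression.
Enumerate sums a + a' for a ≤ a' (symmetric, so this suffices):
a = -3: -3+-3=-6, -3+1=-2, -3+2=-1, -3+9=6, -3+10=7, -3+11=8, -3+12=9
a = 1: 1+1=2, 1+2=3, 1+9=10, 1+10=11, 1+11=12, 1+12=13
a = 2: 2+2=4, 2+9=11, 2+10=12, 2+11=13, 2+12=14
a = 9: 9+9=18, 9+10=19, 9+11=20, 9+12=21
a = 10: 10+10=20, 10+11=21, 10+12=22
a = 11: 11+11=22, 11+12=23
a = 12: 12+12=24
Distinct sums: {-6, -2, -1, 2, 3, 4, 6, 7, 8, 9, 10, 11, 12, 13, 14, 18, 19, 20, 21, 22, 23, 24}
|A + A| = 22

|A + A| = 22


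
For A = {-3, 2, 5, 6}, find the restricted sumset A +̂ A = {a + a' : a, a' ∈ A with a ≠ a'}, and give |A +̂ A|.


Restricted sumset: A +̂ A = {a + a' : a ∈ A, a' ∈ A, a ≠ a'}.
Equivalently, take A + A and drop any sum 2a that is achievable ONLY as a + a for a ∈ A (i.e. sums representable only with equal summands).
Enumerate pairs (a, a') with a < a' (symmetric, so each unordered pair gives one sum; this covers all a ≠ a'):
  -3 + 2 = -1
  -3 + 5 = 2
  -3 + 6 = 3
  2 + 5 = 7
  2 + 6 = 8
  5 + 6 = 11
Collected distinct sums: {-1, 2, 3, 7, 8, 11}
|A +̂ A| = 6
(Reference bound: |A +̂ A| ≥ 2|A| - 3 for |A| ≥ 2, with |A| = 4 giving ≥ 5.)

|A +̂ A| = 6


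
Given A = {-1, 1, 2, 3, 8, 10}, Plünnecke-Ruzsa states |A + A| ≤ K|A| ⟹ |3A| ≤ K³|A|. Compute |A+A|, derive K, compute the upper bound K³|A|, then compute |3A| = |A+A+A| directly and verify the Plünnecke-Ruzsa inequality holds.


|A| = 6.
Step 1: Compute A + A by enumerating all 36 pairs.
A + A = {-2, 0, 1, 2, 3, 4, 5, 6, 7, 9, 10, 11, 12, 13, 16, 18, 20}, so |A + A| = 17.
Step 2: Doubling constant K = |A + A|/|A| = 17/6 = 17/6 ≈ 2.8333.
Step 3: Plünnecke-Ruzsa gives |3A| ≤ K³·|A| = (2.8333)³ · 6 ≈ 136.4722.
Step 4: Compute 3A = A + A + A directly by enumerating all triples (a,b,c) ∈ A³; |3A| = 30.
Step 5: Check 30 ≤ 136.4722? Yes ✓.

K = 17/6, Plünnecke-Ruzsa bound K³|A| ≈ 136.4722, |3A| = 30, inequality holds.


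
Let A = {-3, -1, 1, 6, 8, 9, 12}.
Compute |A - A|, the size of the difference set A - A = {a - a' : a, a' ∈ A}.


A - A = {a - a' : a, a' ∈ A}; |A| = 7.
Bounds: 2|A|-1 ≤ |A - A| ≤ |A|² - |A| + 1, i.e. 13 ≤ |A - A| ≤ 43.
Note: 0 ∈ A - A always (from a - a). The set is symmetric: if d ∈ A - A then -d ∈ A - A.
Enumerate nonzero differences d = a - a' with a > a' (then include -d):
Positive differences: {1, 2, 3, 4, 5, 6, 7, 8, 9, 10, 11, 12, 13, 15}
Full difference set: {0} ∪ (positive diffs) ∪ (negative diffs).
|A - A| = 1 + 2·14 = 29 (matches direct enumeration: 29).

|A - A| = 29


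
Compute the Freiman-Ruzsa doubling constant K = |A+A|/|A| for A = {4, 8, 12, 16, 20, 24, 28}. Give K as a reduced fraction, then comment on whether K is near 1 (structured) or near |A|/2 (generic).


|A| = 7.
Compute A + A by enumerating all 49 pairs.
A + A = {8, 12, 16, 20, 24, 28, 32, 36, 40, 44, 48, 52, 56}, so |A + A| = 13.
K = |A + A| / |A| = 13/7 (already in lowest terms) ≈ 1.8571.
Reference: AP of size 7 gives K = 13/7 ≈ 1.8571; a fully generic set of size 7 gives K ≈ 4.0000.

|A| = 7, |A + A| = 13, K = 13/7.


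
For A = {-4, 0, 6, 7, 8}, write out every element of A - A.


A - A = {a - a' : a, a' ∈ A}.
Compute a - a' for each ordered pair (a, a'):
a = -4: -4--4=0, -4-0=-4, -4-6=-10, -4-7=-11, -4-8=-12
a = 0: 0--4=4, 0-0=0, 0-6=-6, 0-7=-7, 0-8=-8
a = 6: 6--4=10, 6-0=6, 6-6=0, 6-7=-1, 6-8=-2
a = 7: 7--4=11, 7-0=7, 7-6=1, 7-7=0, 7-8=-1
a = 8: 8--4=12, 8-0=8, 8-6=2, 8-7=1, 8-8=0
Collecting distinct values (and noting 0 appears from a-a):
A - A = {-12, -11, -10, -8, -7, -6, -4, -2, -1, 0, 1, 2, 4, 6, 7, 8, 10, 11, 12}
|A - A| = 19

A - A = {-12, -11, -10, -8, -7, -6, -4, -2, -1, 0, 1, 2, 4, 6, 7, 8, 10, 11, 12}


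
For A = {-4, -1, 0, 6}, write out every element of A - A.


A - A = {a - a' : a, a' ∈ A}.
Compute a - a' for each ordered pair (a, a'):
a = -4: -4--4=0, -4--1=-3, -4-0=-4, -4-6=-10
a = -1: -1--4=3, -1--1=0, -1-0=-1, -1-6=-7
a = 0: 0--4=4, 0--1=1, 0-0=0, 0-6=-6
a = 6: 6--4=10, 6--1=7, 6-0=6, 6-6=0
Collecting distinct values (and noting 0 appears from a-a):
A - A = {-10, -7, -6, -4, -3, -1, 0, 1, 3, 4, 6, 7, 10}
|A - A| = 13

A - A = {-10, -7, -6, -4, -3, -1, 0, 1, 3, 4, 6, 7, 10}


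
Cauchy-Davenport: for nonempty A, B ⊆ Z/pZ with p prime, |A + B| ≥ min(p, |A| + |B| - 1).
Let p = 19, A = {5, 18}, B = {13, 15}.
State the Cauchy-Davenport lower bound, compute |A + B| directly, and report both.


Cauchy-Davenport: |A + B| ≥ min(p, |A| + |B| - 1) for A, B nonempty in Z/pZ.
|A| = 2, |B| = 2, p = 19.
CD lower bound = min(19, 2 + 2 - 1) = min(19, 3) = 3.
Compute A + B mod 19 directly:
a = 5: 5+13=18, 5+15=1
a = 18: 18+13=12, 18+15=14
A + B = {1, 12, 14, 18}, so |A + B| = 4.
Verify: 4 ≥ 3? Yes ✓.

CD lower bound = 3, actual |A + B| = 4.


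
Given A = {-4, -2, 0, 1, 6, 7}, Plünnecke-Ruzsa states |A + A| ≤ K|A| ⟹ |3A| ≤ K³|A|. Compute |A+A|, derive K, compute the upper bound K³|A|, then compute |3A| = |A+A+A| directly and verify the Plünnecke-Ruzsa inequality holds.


|A| = 6.
Step 1: Compute A + A by enumerating all 36 pairs.
A + A = {-8, -6, -4, -3, -2, -1, 0, 1, 2, 3, 4, 5, 6, 7, 8, 12, 13, 14}, so |A + A| = 18.
Step 2: Doubling constant K = |A + A|/|A| = 18/6 = 18/6 ≈ 3.0000.
Step 3: Plünnecke-Ruzsa gives |3A| ≤ K³·|A| = (3.0000)³ · 6 ≈ 162.0000.
Step 4: Compute 3A = A + A + A directly by enumerating all triples (a,b,c) ∈ A³; |3A| = 30.
Step 5: Check 30 ≤ 162.0000? Yes ✓.

K = 18/6, Plünnecke-Ruzsa bound K³|A| ≈ 162.0000, |3A| = 30, inequality holds.


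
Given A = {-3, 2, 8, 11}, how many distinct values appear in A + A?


A + A = {a + a' : a, a' ∈ A}; |A| = 4.
General bounds: 2|A| - 1 ≤ |A + A| ≤ |A|(|A|+1)/2, i.e. 7 ≤ |A + A| ≤ 10.
Lower bound 2|A|-1 is attained iff A is an arithmetic progression.
Enumerate sums a + a' for a ≤ a' (symmetric, so this suffices):
a = -3: -3+-3=-6, -3+2=-1, -3+8=5, -3+11=8
a = 2: 2+2=4, 2+8=10, 2+11=13
a = 8: 8+8=16, 8+11=19
a = 11: 11+11=22
Distinct sums: {-6, -1, 4, 5, 8, 10, 13, 16, 19, 22}
|A + A| = 10

|A + A| = 10


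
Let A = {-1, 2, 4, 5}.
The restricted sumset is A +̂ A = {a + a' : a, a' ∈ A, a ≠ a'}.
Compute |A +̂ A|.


Restricted sumset: A +̂ A = {a + a' : a ∈ A, a' ∈ A, a ≠ a'}.
Equivalently, take A + A and drop any sum 2a that is achievable ONLY as a + a for a ∈ A (i.e. sums representable only with equal summands).
Enumerate pairs (a, a') with a < a' (symmetric, so each unordered pair gives one sum; this covers all a ≠ a'):
  -1 + 2 = 1
  -1 + 4 = 3
  -1 + 5 = 4
  2 + 4 = 6
  2 + 5 = 7
  4 + 5 = 9
Collected distinct sums: {1, 3, 4, 6, 7, 9}
|A +̂ A| = 6
(Reference bound: |A +̂ A| ≥ 2|A| - 3 for |A| ≥ 2, with |A| = 4 giving ≥ 5.)

|A +̂ A| = 6


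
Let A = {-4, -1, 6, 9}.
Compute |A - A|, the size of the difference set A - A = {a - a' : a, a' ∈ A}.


A - A = {a - a' : a, a' ∈ A}; |A| = 4.
Bounds: 2|A|-1 ≤ |A - A| ≤ |A|² - |A| + 1, i.e. 7 ≤ |A - A| ≤ 13.
Note: 0 ∈ A - A always (from a - a). The set is symmetric: if d ∈ A - A then -d ∈ A - A.
Enumerate nonzero differences d = a - a' with a > a' (then include -d):
Positive differences: {3, 7, 10, 13}
Full difference set: {0} ∪ (positive diffs) ∪ (negative diffs).
|A - A| = 1 + 2·4 = 9 (matches direct enumeration: 9).

|A - A| = 9


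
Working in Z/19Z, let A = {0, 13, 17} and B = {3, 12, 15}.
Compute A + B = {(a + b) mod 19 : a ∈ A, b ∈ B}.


Work in Z/19Z: reduce every sum a + b modulo 19.
Enumerate all 9 pairs:
a = 0: 0+3=3, 0+12=12, 0+15=15
a = 13: 13+3=16, 13+12=6, 13+15=9
a = 17: 17+3=1, 17+12=10, 17+15=13
Distinct residues collected: {1, 3, 6, 9, 10, 12, 13, 15, 16}
|A + B| = 9 (out of 19 total residues).

A + B = {1, 3, 6, 9, 10, 12, 13, 15, 16}


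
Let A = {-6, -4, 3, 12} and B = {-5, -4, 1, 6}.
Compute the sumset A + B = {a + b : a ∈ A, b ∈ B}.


A + B = {a + b : a ∈ A, b ∈ B}.
Enumerate all |A|·|B| = 4·4 = 16 pairs (a, b) and collect distinct sums.
a = -6: -6+-5=-11, -6+-4=-10, -6+1=-5, -6+6=0
a = -4: -4+-5=-9, -4+-4=-8, -4+1=-3, -4+6=2
a = 3: 3+-5=-2, 3+-4=-1, 3+1=4, 3+6=9
a = 12: 12+-5=7, 12+-4=8, 12+1=13, 12+6=18
Collecting distinct sums: A + B = {-11, -10, -9, -8, -5, -3, -2, -1, 0, 2, 4, 7, 8, 9, 13, 18}
|A + B| = 16

A + B = {-11, -10, -9, -8, -5, -3, -2, -1, 0, 2, 4, 7, 8, 9, 13, 18}


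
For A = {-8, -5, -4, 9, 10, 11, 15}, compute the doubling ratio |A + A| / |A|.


|A| = 7.
Compute A + A by enumerating all 49 pairs.
A + A = {-16, -13, -12, -10, -9, -8, 1, 2, 3, 4, 5, 6, 7, 10, 11, 18, 19, 20, 21, 22, 24, 25, 26, 30}, so |A + A| = 24.
K = |A + A| / |A| = 24/7 (already in lowest terms) ≈ 3.4286.
Reference: AP of size 7 gives K = 13/7 ≈ 1.8571; a fully generic set of size 7 gives K ≈ 4.0000.

|A| = 7, |A + A| = 24, K = 24/7.


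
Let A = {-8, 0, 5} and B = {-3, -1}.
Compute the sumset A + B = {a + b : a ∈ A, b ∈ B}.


A + B = {a + b : a ∈ A, b ∈ B}.
Enumerate all |A|·|B| = 3·2 = 6 pairs (a, b) and collect distinct sums.
a = -8: -8+-3=-11, -8+-1=-9
a = 0: 0+-3=-3, 0+-1=-1
a = 5: 5+-3=2, 5+-1=4
Collecting distinct sums: A + B = {-11, -9, -3, -1, 2, 4}
|A + B| = 6

A + B = {-11, -9, -3, -1, 2, 4}


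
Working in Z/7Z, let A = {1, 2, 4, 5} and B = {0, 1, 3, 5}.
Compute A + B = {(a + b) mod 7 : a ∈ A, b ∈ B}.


Work in Z/7Z: reduce every sum a + b modulo 7.
Enumerate all 16 pairs:
a = 1: 1+0=1, 1+1=2, 1+3=4, 1+5=6
a = 2: 2+0=2, 2+1=3, 2+3=5, 2+5=0
a = 4: 4+0=4, 4+1=5, 4+3=0, 4+5=2
a = 5: 5+0=5, 5+1=6, 5+3=1, 5+5=3
Distinct residues collected: {0, 1, 2, 3, 4, 5, 6}
|A + B| = 7 (out of 7 total residues).

A + B = {0, 1, 2, 3, 4, 5, 6}


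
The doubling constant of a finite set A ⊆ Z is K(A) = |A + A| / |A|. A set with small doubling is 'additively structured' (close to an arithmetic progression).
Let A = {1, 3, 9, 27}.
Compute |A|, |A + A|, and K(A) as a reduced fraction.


|A| = 4.
Compute A + A by enumerating all 16 pairs.
A + A = {2, 4, 6, 10, 12, 18, 28, 30, 36, 54}, so |A + A| = 10.
K = |A + A| / |A| = 10/4 = 5/2 ≈ 2.5000.
Reference: AP of size 4 gives K = 7/4 ≈ 1.7500; a fully generic set of size 4 gives K ≈ 2.5000.

|A| = 4, |A + A| = 10, K = 10/4 = 5/2.


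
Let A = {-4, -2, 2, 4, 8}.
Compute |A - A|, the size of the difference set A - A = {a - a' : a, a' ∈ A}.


A - A = {a - a' : a, a' ∈ A}; |A| = 5.
Bounds: 2|A|-1 ≤ |A - A| ≤ |A|² - |A| + 1, i.e. 9 ≤ |A - A| ≤ 21.
Note: 0 ∈ A - A always (from a - a). The set is symmetric: if d ∈ A - A then -d ∈ A - A.
Enumerate nonzero differences d = a - a' with a > a' (then include -d):
Positive differences: {2, 4, 6, 8, 10, 12}
Full difference set: {0} ∪ (positive diffs) ∪ (negative diffs).
|A - A| = 1 + 2·6 = 13 (matches direct enumeration: 13).

|A - A| = 13


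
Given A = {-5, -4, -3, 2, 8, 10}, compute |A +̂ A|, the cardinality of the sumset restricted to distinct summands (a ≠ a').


Restricted sumset: A +̂ A = {a + a' : a ∈ A, a' ∈ A, a ≠ a'}.
Equivalently, take A + A and drop any sum 2a that is achievable ONLY as a + a for a ∈ A (i.e. sums representable only with equal summands).
Enumerate pairs (a, a') with a < a' (symmetric, so each unordered pair gives one sum; this covers all a ≠ a'):
  -5 + -4 = -9
  -5 + -3 = -8
  -5 + 2 = -3
  -5 + 8 = 3
  -5 + 10 = 5
  -4 + -3 = -7
  -4 + 2 = -2
  -4 + 8 = 4
  -4 + 10 = 6
  -3 + 2 = -1
  -3 + 8 = 5
  -3 + 10 = 7
  2 + 8 = 10
  2 + 10 = 12
  8 + 10 = 18
Collected distinct sums: {-9, -8, -7, -3, -2, -1, 3, 4, 5, 6, 7, 10, 12, 18}
|A +̂ A| = 14
(Reference bound: |A +̂ A| ≥ 2|A| - 3 for |A| ≥ 2, with |A| = 6 giving ≥ 9.)

|A +̂ A| = 14


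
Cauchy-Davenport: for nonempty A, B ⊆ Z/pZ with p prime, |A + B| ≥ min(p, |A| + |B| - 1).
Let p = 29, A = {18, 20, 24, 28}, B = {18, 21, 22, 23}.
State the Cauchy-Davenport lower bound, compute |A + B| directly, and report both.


Cauchy-Davenport: |A + B| ≥ min(p, |A| + |B| - 1) for A, B nonempty in Z/pZ.
|A| = 4, |B| = 4, p = 29.
CD lower bound = min(29, 4 + 4 - 1) = min(29, 7) = 7.
Compute A + B mod 29 directly:
a = 18: 18+18=7, 18+21=10, 18+22=11, 18+23=12
a = 20: 20+18=9, 20+21=12, 20+22=13, 20+23=14
a = 24: 24+18=13, 24+21=16, 24+22=17, 24+23=18
a = 28: 28+18=17, 28+21=20, 28+22=21, 28+23=22
A + B = {7, 9, 10, 11, 12, 13, 14, 16, 17, 18, 20, 21, 22}, so |A + B| = 13.
Verify: 13 ≥ 7? Yes ✓.

CD lower bound = 7, actual |A + B| = 13.


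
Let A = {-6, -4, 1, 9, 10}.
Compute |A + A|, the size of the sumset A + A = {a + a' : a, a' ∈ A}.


A + A = {a + a' : a, a' ∈ A}; |A| = 5.
General bounds: 2|A| - 1 ≤ |A + A| ≤ |A|(|A|+1)/2, i.e. 9 ≤ |A + A| ≤ 15.
Lower bound 2|A|-1 is attained iff A is an arithmetic progression.
Enumerate sums a + a' for a ≤ a' (symmetric, so this suffices):
a = -6: -6+-6=-12, -6+-4=-10, -6+1=-5, -6+9=3, -6+10=4
a = -4: -4+-4=-8, -4+1=-3, -4+9=5, -4+10=6
a = 1: 1+1=2, 1+9=10, 1+10=11
a = 9: 9+9=18, 9+10=19
a = 10: 10+10=20
Distinct sums: {-12, -10, -8, -5, -3, 2, 3, 4, 5, 6, 10, 11, 18, 19, 20}
|A + A| = 15

|A + A| = 15


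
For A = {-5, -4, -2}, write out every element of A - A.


A - A = {a - a' : a, a' ∈ A}.
Compute a - a' for each ordered pair (a, a'):
a = -5: -5--5=0, -5--4=-1, -5--2=-3
a = -4: -4--5=1, -4--4=0, -4--2=-2
a = -2: -2--5=3, -2--4=2, -2--2=0
Collecting distinct values (and noting 0 appears from a-a):
A - A = {-3, -2, -1, 0, 1, 2, 3}
|A - A| = 7

A - A = {-3, -2, -1, 0, 1, 2, 3}


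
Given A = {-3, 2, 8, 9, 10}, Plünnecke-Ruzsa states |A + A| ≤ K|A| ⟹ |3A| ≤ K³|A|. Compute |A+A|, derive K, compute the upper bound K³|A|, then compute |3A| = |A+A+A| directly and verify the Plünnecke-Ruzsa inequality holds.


|A| = 5.
Step 1: Compute A + A by enumerating all 25 pairs.
A + A = {-6, -1, 4, 5, 6, 7, 10, 11, 12, 16, 17, 18, 19, 20}, so |A + A| = 14.
Step 2: Doubling constant K = |A + A|/|A| = 14/5 = 14/5 ≈ 2.8000.
Step 3: Plünnecke-Ruzsa gives |3A| ≤ K³·|A| = (2.8000)³ · 5 ≈ 109.7600.
Step 4: Compute 3A = A + A + A directly by enumerating all triples (a,b,c) ∈ A³; |3A| = 28.
Step 5: Check 28 ≤ 109.7600? Yes ✓.

K = 14/5, Plünnecke-Ruzsa bound K³|A| ≈ 109.7600, |3A| = 28, inequality holds.


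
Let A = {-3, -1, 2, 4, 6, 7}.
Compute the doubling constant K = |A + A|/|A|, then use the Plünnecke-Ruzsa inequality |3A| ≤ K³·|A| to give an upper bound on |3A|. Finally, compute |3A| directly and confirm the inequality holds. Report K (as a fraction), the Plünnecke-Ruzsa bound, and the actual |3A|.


|A| = 6.
Step 1: Compute A + A by enumerating all 36 pairs.
A + A = {-6, -4, -2, -1, 1, 3, 4, 5, 6, 8, 9, 10, 11, 12, 13, 14}, so |A + A| = 16.
Step 2: Doubling constant K = |A + A|/|A| = 16/6 = 16/6 ≈ 2.6667.
Step 3: Plünnecke-Ruzsa gives |3A| ≤ K³·|A| = (2.6667)³ · 6 ≈ 113.7778.
Step 4: Compute 3A = A + A + A directly by enumerating all triples (a,b,c) ∈ A³; |3A| = 28.
Step 5: Check 28 ≤ 113.7778? Yes ✓.

K = 16/6, Plünnecke-Ruzsa bound K³|A| ≈ 113.7778, |3A| = 28, inequality holds.


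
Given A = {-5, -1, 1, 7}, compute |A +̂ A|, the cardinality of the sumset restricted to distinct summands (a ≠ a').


Restricted sumset: A +̂ A = {a + a' : a ∈ A, a' ∈ A, a ≠ a'}.
Equivalently, take A + A and drop any sum 2a that is achievable ONLY as a + a for a ∈ A (i.e. sums representable only with equal summands).
Enumerate pairs (a, a') with a < a' (symmetric, so each unordered pair gives one sum; this covers all a ≠ a'):
  -5 + -1 = -6
  -5 + 1 = -4
  -5 + 7 = 2
  -1 + 1 = 0
  -1 + 7 = 6
  1 + 7 = 8
Collected distinct sums: {-6, -4, 0, 2, 6, 8}
|A +̂ A| = 6
(Reference bound: |A +̂ A| ≥ 2|A| - 3 for |A| ≥ 2, with |A| = 4 giving ≥ 5.)

|A +̂ A| = 6


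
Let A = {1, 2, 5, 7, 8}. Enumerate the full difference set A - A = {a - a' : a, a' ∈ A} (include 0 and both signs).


A - A = {a - a' : a, a' ∈ A}.
Compute a - a' for each ordered pair (a, a'):
a = 1: 1-1=0, 1-2=-1, 1-5=-4, 1-7=-6, 1-8=-7
a = 2: 2-1=1, 2-2=0, 2-5=-3, 2-7=-5, 2-8=-6
a = 5: 5-1=4, 5-2=3, 5-5=0, 5-7=-2, 5-8=-3
a = 7: 7-1=6, 7-2=5, 7-5=2, 7-7=0, 7-8=-1
a = 8: 8-1=7, 8-2=6, 8-5=3, 8-7=1, 8-8=0
Collecting distinct values (and noting 0 appears from a-a):
A - A = {-7, -6, -5, -4, -3, -2, -1, 0, 1, 2, 3, 4, 5, 6, 7}
|A - A| = 15

A - A = {-7, -6, -5, -4, -3, -2, -1, 0, 1, 2, 3, 4, 5, 6, 7}


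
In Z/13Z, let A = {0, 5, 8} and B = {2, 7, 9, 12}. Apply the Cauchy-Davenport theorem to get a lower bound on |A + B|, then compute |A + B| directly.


Cauchy-Davenport: |A + B| ≥ min(p, |A| + |B| - 1) for A, B nonempty in Z/pZ.
|A| = 3, |B| = 4, p = 13.
CD lower bound = min(13, 3 + 4 - 1) = min(13, 6) = 6.
Compute A + B mod 13 directly:
a = 0: 0+2=2, 0+7=7, 0+9=9, 0+12=12
a = 5: 5+2=7, 5+7=12, 5+9=1, 5+12=4
a = 8: 8+2=10, 8+7=2, 8+9=4, 8+12=7
A + B = {1, 2, 4, 7, 9, 10, 12}, so |A + B| = 7.
Verify: 7 ≥ 6? Yes ✓.

CD lower bound = 6, actual |A + B| = 7.


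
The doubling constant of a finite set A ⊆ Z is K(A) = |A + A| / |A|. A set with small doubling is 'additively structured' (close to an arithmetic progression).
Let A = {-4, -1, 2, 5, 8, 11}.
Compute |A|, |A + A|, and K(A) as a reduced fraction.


|A| = 6.
Compute A + A by enumerating all 36 pairs.
A + A = {-8, -5, -2, 1, 4, 7, 10, 13, 16, 19, 22}, so |A + A| = 11.
K = |A + A| / |A| = 11/6 (already in lowest terms) ≈ 1.8333.
Reference: AP of size 6 gives K = 11/6 ≈ 1.8333; a fully generic set of size 6 gives K ≈ 3.5000.

|A| = 6, |A + A| = 11, K = 11/6.


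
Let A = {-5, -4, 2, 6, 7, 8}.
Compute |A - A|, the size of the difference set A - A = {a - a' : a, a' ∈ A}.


A - A = {a - a' : a, a' ∈ A}; |A| = 6.
Bounds: 2|A|-1 ≤ |A - A| ≤ |A|² - |A| + 1, i.e. 11 ≤ |A - A| ≤ 31.
Note: 0 ∈ A - A always (from a - a). The set is symmetric: if d ∈ A - A then -d ∈ A - A.
Enumerate nonzero differences d = a - a' with a > a' (then include -d):
Positive differences: {1, 2, 4, 5, 6, 7, 10, 11, 12, 13}
Full difference set: {0} ∪ (positive diffs) ∪ (negative diffs).
|A - A| = 1 + 2·10 = 21 (matches direct enumeration: 21).

|A - A| = 21


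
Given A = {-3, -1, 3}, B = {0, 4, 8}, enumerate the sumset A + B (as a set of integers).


A + B = {a + b : a ∈ A, b ∈ B}.
Enumerate all |A|·|B| = 3·3 = 9 pairs (a, b) and collect distinct sums.
a = -3: -3+0=-3, -3+4=1, -3+8=5
a = -1: -1+0=-1, -1+4=3, -1+8=7
a = 3: 3+0=3, 3+4=7, 3+8=11
Collecting distinct sums: A + B = {-3, -1, 1, 3, 5, 7, 11}
|A + B| = 7

A + B = {-3, -1, 1, 3, 5, 7, 11}


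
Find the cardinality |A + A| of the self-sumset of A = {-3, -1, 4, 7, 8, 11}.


A + A = {a + a' : a, a' ∈ A}; |A| = 6.
General bounds: 2|A| - 1 ≤ |A + A| ≤ |A|(|A|+1)/2, i.e. 11 ≤ |A + A| ≤ 21.
Lower bound 2|A|-1 is attained iff A is an arithmetic progression.
Enumerate sums a + a' for a ≤ a' (symmetric, so this suffices):
a = -3: -3+-3=-6, -3+-1=-4, -3+4=1, -3+7=4, -3+8=5, -3+11=8
a = -1: -1+-1=-2, -1+4=3, -1+7=6, -1+8=7, -1+11=10
a = 4: 4+4=8, 4+7=11, 4+8=12, 4+11=15
a = 7: 7+7=14, 7+8=15, 7+11=18
a = 8: 8+8=16, 8+11=19
a = 11: 11+11=22
Distinct sums: {-6, -4, -2, 1, 3, 4, 5, 6, 7, 8, 10, 11, 12, 14, 15, 16, 18, 19, 22}
|A + A| = 19

|A + A| = 19


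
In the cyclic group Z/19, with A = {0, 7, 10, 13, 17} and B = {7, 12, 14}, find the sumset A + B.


Work in Z/19Z: reduce every sum a + b modulo 19.
Enumerate all 15 pairs:
a = 0: 0+7=7, 0+12=12, 0+14=14
a = 7: 7+7=14, 7+12=0, 7+14=2
a = 10: 10+7=17, 10+12=3, 10+14=5
a = 13: 13+7=1, 13+12=6, 13+14=8
a = 17: 17+7=5, 17+12=10, 17+14=12
Distinct residues collected: {0, 1, 2, 3, 5, 6, 7, 8, 10, 12, 14, 17}
|A + B| = 12 (out of 19 total residues).

A + B = {0, 1, 2, 3, 5, 6, 7, 8, 10, 12, 14, 17}


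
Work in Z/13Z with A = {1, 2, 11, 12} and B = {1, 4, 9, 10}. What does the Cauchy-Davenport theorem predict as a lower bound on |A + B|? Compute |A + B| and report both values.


Cauchy-Davenport: |A + B| ≥ min(p, |A| + |B| - 1) for A, B nonempty in Z/pZ.
|A| = 4, |B| = 4, p = 13.
CD lower bound = min(13, 4 + 4 - 1) = min(13, 7) = 7.
Compute A + B mod 13 directly:
a = 1: 1+1=2, 1+4=5, 1+9=10, 1+10=11
a = 2: 2+1=3, 2+4=6, 2+9=11, 2+10=12
a = 11: 11+1=12, 11+4=2, 11+9=7, 11+10=8
a = 12: 12+1=0, 12+4=3, 12+9=8, 12+10=9
A + B = {0, 2, 3, 5, 6, 7, 8, 9, 10, 11, 12}, so |A + B| = 11.
Verify: 11 ≥ 7? Yes ✓.

CD lower bound = 7, actual |A + B| = 11.


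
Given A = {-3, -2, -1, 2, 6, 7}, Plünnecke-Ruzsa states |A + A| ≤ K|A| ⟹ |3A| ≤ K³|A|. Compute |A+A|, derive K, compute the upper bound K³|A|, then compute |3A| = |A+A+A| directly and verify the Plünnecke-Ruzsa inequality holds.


|A| = 6.
Step 1: Compute A + A by enumerating all 36 pairs.
A + A = {-6, -5, -4, -3, -2, -1, 0, 1, 3, 4, 5, 6, 8, 9, 12, 13, 14}, so |A + A| = 17.
Step 2: Doubling constant K = |A + A|/|A| = 17/6 = 17/6 ≈ 2.8333.
Step 3: Plünnecke-Ruzsa gives |3A| ≤ K³·|A| = (2.8333)³ · 6 ≈ 136.4722.
Step 4: Compute 3A = A + A + A directly by enumerating all triples (a,b,c) ∈ A³; |3A| = 30.
Step 5: Check 30 ≤ 136.4722? Yes ✓.

K = 17/6, Plünnecke-Ruzsa bound K³|A| ≈ 136.4722, |3A| = 30, inequality holds.


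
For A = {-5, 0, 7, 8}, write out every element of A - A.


A - A = {a - a' : a, a' ∈ A}.
Compute a - a' for each ordered pair (a, a'):
a = -5: -5--5=0, -5-0=-5, -5-7=-12, -5-8=-13
a = 0: 0--5=5, 0-0=0, 0-7=-7, 0-8=-8
a = 7: 7--5=12, 7-0=7, 7-7=0, 7-8=-1
a = 8: 8--5=13, 8-0=8, 8-7=1, 8-8=0
Collecting distinct values (and noting 0 appears from a-a):
A - A = {-13, -12, -8, -7, -5, -1, 0, 1, 5, 7, 8, 12, 13}
|A - A| = 13

A - A = {-13, -12, -8, -7, -5, -1, 0, 1, 5, 7, 8, 12, 13}


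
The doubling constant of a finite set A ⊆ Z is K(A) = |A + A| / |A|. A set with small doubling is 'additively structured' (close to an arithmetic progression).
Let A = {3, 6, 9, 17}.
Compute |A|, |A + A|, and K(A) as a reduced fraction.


|A| = 4.
Compute A + A by enumerating all 16 pairs.
A + A = {6, 9, 12, 15, 18, 20, 23, 26, 34}, so |A + A| = 9.
K = |A + A| / |A| = 9/4 (already in lowest terms) ≈ 2.2500.
Reference: AP of size 4 gives K = 7/4 ≈ 1.7500; a fully generic set of size 4 gives K ≈ 2.5000.

|A| = 4, |A + A| = 9, K = 9/4.


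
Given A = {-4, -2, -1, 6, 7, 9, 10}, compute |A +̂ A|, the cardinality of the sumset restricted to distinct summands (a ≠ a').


Restricted sumset: A +̂ A = {a + a' : a ∈ A, a' ∈ A, a ≠ a'}.
Equivalently, take A + A and drop any sum 2a that is achievable ONLY as a + a for a ∈ A (i.e. sums representable only with equal summands).
Enumerate pairs (a, a') with a < a' (symmetric, so each unordered pair gives one sum; this covers all a ≠ a'):
  -4 + -2 = -6
  -4 + -1 = -5
  -4 + 6 = 2
  -4 + 7 = 3
  -4 + 9 = 5
  -4 + 10 = 6
  -2 + -1 = -3
  -2 + 6 = 4
  -2 + 7 = 5
  -2 + 9 = 7
  -2 + 10 = 8
  -1 + 6 = 5
  -1 + 7 = 6
  -1 + 9 = 8
  -1 + 10 = 9
  6 + 7 = 13
  6 + 9 = 15
  6 + 10 = 16
  7 + 9 = 16
  7 + 10 = 17
  9 + 10 = 19
Collected distinct sums: {-6, -5, -3, 2, 3, 4, 5, 6, 7, 8, 9, 13, 15, 16, 17, 19}
|A +̂ A| = 16
(Reference bound: |A +̂ A| ≥ 2|A| - 3 for |A| ≥ 2, with |A| = 7 giving ≥ 11.)

|A +̂ A| = 16


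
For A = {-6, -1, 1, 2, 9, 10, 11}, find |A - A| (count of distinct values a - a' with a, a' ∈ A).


A - A = {a - a' : a, a' ∈ A}; |A| = 7.
Bounds: 2|A|-1 ≤ |A - A| ≤ |A|² - |A| + 1, i.e. 13 ≤ |A - A| ≤ 43.
Note: 0 ∈ A - A always (from a - a). The set is symmetric: if d ∈ A - A then -d ∈ A - A.
Enumerate nonzero differences d = a - a' with a > a' (then include -d):
Positive differences: {1, 2, 3, 5, 7, 8, 9, 10, 11, 12, 15, 16, 17}
Full difference set: {0} ∪ (positive diffs) ∪ (negative diffs).
|A - A| = 1 + 2·13 = 27 (matches direct enumeration: 27).

|A - A| = 27


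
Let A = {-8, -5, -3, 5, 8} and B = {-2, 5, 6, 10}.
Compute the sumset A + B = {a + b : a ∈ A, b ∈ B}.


A + B = {a + b : a ∈ A, b ∈ B}.
Enumerate all |A|·|B| = 5·4 = 20 pairs (a, b) and collect distinct sums.
a = -8: -8+-2=-10, -8+5=-3, -8+6=-2, -8+10=2
a = -5: -5+-2=-7, -5+5=0, -5+6=1, -5+10=5
a = -3: -3+-2=-5, -3+5=2, -3+6=3, -3+10=7
a = 5: 5+-2=3, 5+5=10, 5+6=11, 5+10=15
a = 8: 8+-2=6, 8+5=13, 8+6=14, 8+10=18
Collecting distinct sums: A + B = {-10, -7, -5, -3, -2, 0, 1, 2, 3, 5, 6, 7, 10, 11, 13, 14, 15, 18}
|A + B| = 18

A + B = {-10, -7, -5, -3, -2, 0, 1, 2, 3, 5, 6, 7, 10, 11, 13, 14, 15, 18}


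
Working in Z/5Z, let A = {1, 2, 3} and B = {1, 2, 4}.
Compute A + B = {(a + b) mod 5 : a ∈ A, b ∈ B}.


Work in Z/5Z: reduce every sum a + b modulo 5.
Enumerate all 9 pairs:
a = 1: 1+1=2, 1+2=3, 1+4=0
a = 2: 2+1=3, 2+2=4, 2+4=1
a = 3: 3+1=4, 3+2=0, 3+4=2
Distinct residues collected: {0, 1, 2, 3, 4}
|A + B| = 5 (out of 5 total residues).

A + B = {0, 1, 2, 3, 4}


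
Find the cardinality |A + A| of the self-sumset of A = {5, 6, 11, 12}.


A + A = {a + a' : a, a' ∈ A}; |A| = 4.
General bounds: 2|A| - 1 ≤ |A + A| ≤ |A|(|A|+1)/2, i.e. 7 ≤ |A + A| ≤ 10.
Lower bound 2|A|-1 is attained iff A is an arithmetic progression.
Enumerate sums a + a' for a ≤ a' (symmetric, so this suffices):
a = 5: 5+5=10, 5+6=11, 5+11=16, 5+12=17
a = 6: 6+6=12, 6+11=17, 6+12=18
a = 11: 11+11=22, 11+12=23
a = 12: 12+12=24
Distinct sums: {10, 11, 12, 16, 17, 18, 22, 23, 24}
|A + A| = 9

|A + A| = 9


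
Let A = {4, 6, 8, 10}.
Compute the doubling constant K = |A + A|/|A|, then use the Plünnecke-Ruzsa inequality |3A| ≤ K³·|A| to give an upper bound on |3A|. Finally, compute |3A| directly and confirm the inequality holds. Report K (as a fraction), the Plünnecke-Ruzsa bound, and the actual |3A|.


|A| = 4.
Step 1: Compute A + A by enumerating all 16 pairs.
A + A = {8, 10, 12, 14, 16, 18, 20}, so |A + A| = 7.
Step 2: Doubling constant K = |A + A|/|A| = 7/4 = 7/4 ≈ 1.7500.
Step 3: Plünnecke-Ruzsa gives |3A| ≤ K³·|A| = (1.7500)³ · 4 ≈ 21.4375.
Step 4: Compute 3A = A + A + A directly by enumerating all triples (a,b,c) ∈ A³; |3A| = 10.
Step 5: Check 10 ≤ 21.4375? Yes ✓.

K = 7/4, Plünnecke-Ruzsa bound K³|A| ≈ 21.4375, |3A| = 10, inequality holds.


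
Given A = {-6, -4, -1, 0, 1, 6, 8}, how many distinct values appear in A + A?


A + A = {a + a' : a, a' ∈ A}; |A| = 7.
General bounds: 2|A| - 1 ≤ |A + A| ≤ |A|(|A|+1)/2, i.e. 13 ≤ |A + A| ≤ 28.
Lower bound 2|A|-1 is attained iff A is an arithmetic progression.
Enumerate sums a + a' for a ≤ a' (symmetric, so this suffices):
a = -6: -6+-6=-12, -6+-4=-10, -6+-1=-7, -6+0=-6, -6+1=-5, -6+6=0, -6+8=2
a = -4: -4+-4=-8, -4+-1=-5, -4+0=-4, -4+1=-3, -4+6=2, -4+8=4
a = -1: -1+-1=-2, -1+0=-1, -1+1=0, -1+6=5, -1+8=7
a = 0: 0+0=0, 0+1=1, 0+6=6, 0+8=8
a = 1: 1+1=2, 1+6=7, 1+8=9
a = 6: 6+6=12, 6+8=14
a = 8: 8+8=16
Distinct sums: {-12, -10, -8, -7, -6, -5, -4, -3, -2, -1, 0, 1, 2, 4, 5, 6, 7, 8, 9, 12, 14, 16}
|A + A| = 22

|A + A| = 22


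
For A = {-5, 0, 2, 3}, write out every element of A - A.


A - A = {a - a' : a, a' ∈ A}.
Compute a - a' for each ordered pair (a, a'):
a = -5: -5--5=0, -5-0=-5, -5-2=-7, -5-3=-8
a = 0: 0--5=5, 0-0=0, 0-2=-2, 0-3=-3
a = 2: 2--5=7, 2-0=2, 2-2=0, 2-3=-1
a = 3: 3--5=8, 3-0=3, 3-2=1, 3-3=0
Collecting distinct values (and noting 0 appears from a-a):
A - A = {-8, -7, -5, -3, -2, -1, 0, 1, 2, 3, 5, 7, 8}
|A - A| = 13

A - A = {-8, -7, -5, -3, -2, -1, 0, 1, 2, 3, 5, 7, 8}


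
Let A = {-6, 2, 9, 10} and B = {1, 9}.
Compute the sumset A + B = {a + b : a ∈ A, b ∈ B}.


A + B = {a + b : a ∈ A, b ∈ B}.
Enumerate all |A|·|B| = 4·2 = 8 pairs (a, b) and collect distinct sums.
a = -6: -6+1=-5, -6+9=3
a = 2: 2+1=3, 2+9=11
a = 9: 9+1=10, 9+9=18
a = 10: 10+1=11, 10+9=19
Collecting distinct sums: A + B = {-5, 3, 10, 11, 18, 19}
|A + B| = 6

A + B = {-5, 3, 10, 11, 18, 19}


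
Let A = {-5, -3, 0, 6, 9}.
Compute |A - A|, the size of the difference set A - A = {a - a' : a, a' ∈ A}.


A - A = {a - a' : a, a' ∈ A}; |A| = 5.
Bounds: 2|A|-1 ≤ |A - A| ≤ |A|² - |A| + 1, i.e. 9 ≤ |A - A| ≤ 21.
Note: 0 ∈ A - A always (from a - a). The set is symmetric: if d ∈ A - A then -d ∈ A - A.
Enumerate nonzero differences d = a - a' with a > a' (then include -d):
Positive differences: {2, 3, 5, 6, 9, 11, 12, 14}
Full difference set: {0} ∪ (positive diffs) ∪ (negative diffs).
|A - A| = 1 + 2·8 = 17 (matches direct enumeration: 17).

|A - A| = 17


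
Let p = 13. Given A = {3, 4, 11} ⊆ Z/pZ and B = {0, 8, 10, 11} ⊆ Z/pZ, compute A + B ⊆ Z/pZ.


Work in Z/13Z: reduce every sum a + b modulo 13.
Enumerate all 12 pairs:
a = 3: 3+0=3, 3+8=11, 3+10=0, 3+11=1
a = 4: 4+0=4, 4+8=12, 4+10=1, 4+11=2
a = 11: 11+0=11, 11+8=6, 11+10=8, 11+11=9
Distinct residues collected: {0, 1, 2, 3, 4, 6, 8, 9, 11, 12}
|A + B| = 10 (out of 13 total residues).

A + B = {0, 1, 2, 3, 4, 6, 8, 9, 11, 12}


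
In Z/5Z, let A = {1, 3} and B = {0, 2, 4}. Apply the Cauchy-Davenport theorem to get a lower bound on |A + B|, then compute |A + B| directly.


Cauchy-Davenport: |A + B| ≥ min(p, |A| + |B| - 1) for A, B nonempty in Z/pZ.
|A| = 2, |B| = 3, p = 5.
CD lower bound = min(5, 2 + 3 - 1) = min(5, 4) = 4.
Compute A + B mod 5 directly:
a = 1: 1+0=1, 1+2=3, 1+4=0
a = 3: 3+0=3, 3+2=0, 3+4=2
A + B = {0, 1, 2, 3}, so |A + B| = 4.
Verify: 4 ≥ 4? Yes ✓.

CD lower bound = 4, actual |A + B| = 4.


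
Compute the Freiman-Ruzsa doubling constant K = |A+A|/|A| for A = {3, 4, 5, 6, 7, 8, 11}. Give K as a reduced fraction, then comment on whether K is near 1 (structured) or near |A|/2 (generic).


|A| = 7.
Compute A + A by enumerating all 49 pairs.
A + A = {6, 7, 8, 9, 10, 11, 12, 13, 14, 15, 16, 17, 18, 19, 22}, so |A + A| = 15.
K = |A + A| / |A| = 15/7 (already in lowest terms) ≈ 2.1429.
Reference: AP of size 7 gives K = 13/7 ≈ 1.8571; a fully generic set of size 7 gives K ≈ 4.0000.

|A| = 7, |A + A| = 15, K = 15/7.


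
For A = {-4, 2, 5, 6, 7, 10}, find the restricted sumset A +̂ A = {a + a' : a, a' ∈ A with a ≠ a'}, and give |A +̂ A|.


Restricted sumset: A +̂ A = {a + a' : a ∈ A, a' ∈ A, a ≠ a'}.
Equivalently, take A + A and drop any sum 2a that is achievable ONLY as a + a for a ∈ A (i.e. sums representable only with equal summands).
Enumerate pairs (a, a') with a < a' (symmetric, so each unordered pair gives one sum; this covers all a ≠ a'):
  -4 + 2 = -2
  -4 + 5 = 1
  -4 + 6 = 2
  -4 + 7 = 3
  -4 + 10 = 6
  2 + 5 = 7
  2 + 6 = 8
  2 + 7 = 9
  2 + 10 = 12
  5 + 6 = 11
  5 + 7 = 12
  5 + 10 = 15
  6 + 7 = 13
  6 + 10 = 16
  7 + 10 = 17
Collected distinct sums: {-2, 1, 2, 3, 6, 7, 8, 9, 11, 12, 13, 15, 16, 17}
|A +̂ A| = 14
(Reference bound: |A +̂ A| ≥ 2|A| - 3 for |A| ≥ 2, with |A| = 6 giving ≥ 9.)

|A +̂ A| = 14


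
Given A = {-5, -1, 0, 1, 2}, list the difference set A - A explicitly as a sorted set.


A - A = {a - a' : a, a' ∈ A}.
Compute a - a' for each ordered pair (a, a'):
a = -5: -5--5=0, -5--1=-4, -5-0=-5, -5-1=-6, -5-2=-7
a = -1: -1--5=4, -1--1=0, -1-0=-1, -1-1=-2, -1-2=-3
a = 0: 0--5=5, 0--1=1, 0-0=0, 0-1=-1, 0-2=-2
a = 1: 1--5=6, 1--1=2, 1-0=1, 1-1=0, 1-2=-1
a = 2: 2--5=7, 2--1=3, 2-0=2, 2-1=1, 2-2=0
Collecting distinct values (and noting 0 appears from a-a):
A - A = {-7, -6, -5, -4, -3, -2, -1, 0, 1, 2, 3, 4, 5, 6, 7}
|A - A| = 15

A - A = {-7, -6, -5, -4, -3, -2, -1, 0, 1, 2, 3, 4, 5, 6, 7}


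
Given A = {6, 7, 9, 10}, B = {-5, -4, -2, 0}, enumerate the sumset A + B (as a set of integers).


A + B = {a + b : a ∈ A, b ∈ B}.
Enumerate all |A|·|B| = 4·4 = 16 pairs (a, b) and collect distinct sums.
a = 6: 6+-5=1, 6+-4=2, 6+-2=4, 6+0=6
a = 7: 7+-5=2, 7+-4=3, 7+-2=5, 7+0=7
a = 9: 9+-5=4, 9+-4=5, 9+-2=7, 9+0=9
a = 10: 10+-5=5, 10+-4=6, 10+-2=8, 10+0=10
Collecting distinct sums: A + B = {1, 2, 3, 4, 5, 6, 7, 8, 9, 10}
|A + B| = 10

A + B = {1, 2, 3, 4, 5, 6, 7, 8, 9, 10}


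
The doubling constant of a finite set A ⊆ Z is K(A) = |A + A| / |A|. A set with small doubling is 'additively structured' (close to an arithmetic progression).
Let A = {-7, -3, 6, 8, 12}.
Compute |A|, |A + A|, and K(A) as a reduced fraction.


|A| = 5.
Compute A + A by enumerating all 25 pairs.
A + A = {-14, -10, -6, -1, 1, 3, 5, 9, 12, 14, 16, 18, 20, 24}, so |A + A| = 14.
K = |A + A| / |A| = 14/5 (already in lowest terms) ≈ 2.8000.
Reference: AP of size 5 gives K = 9/5 ≈ 1.8000; a fully generic set of size 5 gives K ≈ 3.0000.

|A| = 5, |A + A| = 14, K = 14/5.


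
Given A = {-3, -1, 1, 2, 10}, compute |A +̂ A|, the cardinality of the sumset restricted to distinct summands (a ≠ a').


Restricted sumset: A +̂ A = {a + a' : a ∈ A, a' ∈ A, a ≠ a'}.
Equivalently, take A + A and drop any sum 2a that is achievable ONLY as a + a for a ∈ A (i.e. sums representable only with equal summands).
Enumerate pairs (a, a') with a < a' (symmetric, so each unordered pair gives one sum; this covers all a ≠ a'):
  -3 + -1 = -4
  -3 + 1 = -2
  -3 + 2 = -1
  -3 + 10 = 7
  -1 + 1 = 0
  -1 + 2 = 1
  -1 + 10 = 9
  1 + 2 = 3
  1 + 10 = 11
  2 + 10 = 12
Collected distinct sums: {-4, -2, -1, 0, 1, 3, 7, 9, 11, 12}
|A +̂ A| = 10
(Reference bound: |A +̂ A| ≥ 2|A| - 3 for |A| ≥ 2, with |A| = 5 giving ≥ 7.)

|A +̂ A| = 10


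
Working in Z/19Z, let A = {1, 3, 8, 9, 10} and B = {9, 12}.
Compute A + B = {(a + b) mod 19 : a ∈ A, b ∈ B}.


Work in Z/19Z: reduce every sum a + b modulo 19.
Enumerate all 10 pairs:
a = 1: 1+9=10, 1+12=13
a = 3: 3+9=12, 3+12=15
a = 8: 8+9=17, 8+12=1
a = 9: 9+9=18, 9+12=2
a = 10: 10+9=0, 10+12=3
Distinct residues collected: {0, 1, 2, 3, 10, 12, 13, 15, 17, 18}
|A + B| = 10 (out of 19 total residues).

A + B = {0, 1, 2, 3, 10, 12, 13, 15, 17, 18}


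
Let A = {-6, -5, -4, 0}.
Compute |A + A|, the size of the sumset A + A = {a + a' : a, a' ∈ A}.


A + A = {a + a' : a, a' ∈ A}; |A| = 4.
General bounds: 2|A| - 1 ≤ |A + A| ≤ |A|(|A|+1)/2, i.e. 7 ≤ |A + A| ≤ 10.
Lower bound 2|A|-1 is attained iff A is an arithmetic progression.
Enumerate sums a + a' for a ≤ a' (symmetric, so this suffices):
a = -6: -6+-6=-12, -6+-5=-11, -6+-4=-10, -6+0=-6
a = -5: -5+-5=-10, -5+-4=-9, -5+0=-5
a = -4: -4+-4=-8, -4+0=-4
a = 0: 0+0=0
Distinct sums: {-12, -11, -10, -9, -8, -6, -5, -4, 0}
|A + A| = 9

|A + A| = 9


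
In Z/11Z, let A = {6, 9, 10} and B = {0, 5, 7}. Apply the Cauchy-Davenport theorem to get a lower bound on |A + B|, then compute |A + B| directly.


Cauchy-Davenport: |A + B| ≥ min(p, |A| + |B| - 1) for A, B nonempty in Z/pZ.
|A| = 3, |B| = 3, p = 11.
CD lower bound = min(11, 3 + 3 - 1) = min(11, 5) = 5.
Compute A + B mod 11 directly:
a = 6: 6+0=6, 6+5=0, 6+7=2
a = 9: 9+0=9, 9+5=3, 9+7=5
a = 10: 10+0=10, 10+5=4, 10+7=6
A + B = {0, 2, 3, 4, 5, 6, 9, 10}, so |A + B| = 8.
Verify: 8 ≥ 5? Yes ✓.

CD lower bound = 5, actual |A + B| = 8.


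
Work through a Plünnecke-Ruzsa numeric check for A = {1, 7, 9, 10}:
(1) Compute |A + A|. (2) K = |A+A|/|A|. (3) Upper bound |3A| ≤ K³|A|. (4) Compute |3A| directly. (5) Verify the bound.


|A| = 4.
Step 1: Compute A + A by enumerating all 16 pairs.
A + A = {2, 8, 10, 11, 14, 16, 17, 18, 19, 20}, so |A + A| = 10.
Step 2: Doubling constant K = |A + A|/|A| = 10/4 = 10/4 ≈ 2.5000.
Step 3: Plünnecke-Ruzsa gives |3A| ≤ K³·|A| = (2.5000)³ · 4 ≈ 62.5000.
Step 4: Compute 3A = A + A + A directly by enumerating all triples (a,b,c) ∈ A³; |3A| = 18.
Step 5: Check 18 ≤ 62.5000? Yes ✓.

K = 10/4, Plünnecke-Ruzsa bound K³|A| ≈ 62.5000, |3A| = 18, inequality holds.


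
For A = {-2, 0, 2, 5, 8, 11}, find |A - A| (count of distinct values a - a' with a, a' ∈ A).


A - A = {a - a' : a, a' ∈ A}; |A| = 6.
Bounds: 2|A|-1 ≤ |A - A| ≤ |A|² - |A| + 1, i.e. 11 ≤ |A - A| ≤ 31.
Note: 0 ∈ A - A always (from a - a). The set is symmetric: if d ∈ A - A then -d ∈ A - A.
Enumerate nonzero differences d = a - a' with a > a' (then include -d):
Positive differences: {2, 3, 4, 5, 6, 7, 8, 9, 10, 11, 13}
Full difference set: {0} ∪ (positive diffs) ∪ (negative diffs).
|A - A| = 1 + 2·11 = 23 (matches direct enumeration: 23).

|A - A| = 23


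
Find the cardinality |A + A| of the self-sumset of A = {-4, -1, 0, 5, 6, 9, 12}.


A + A = {a + a' : a, a' ∈ A}; |A| = 7.
General bounds: 2|A| - 1 ≤ |A + A| ≤ |A|(|A|+1)/2, i.e. 13 ≤ |A + A| ≤ 28.
Lower bound 2|A|-1 is attained iff A is an arithmetic progression.
Enumerate sums a + a' for a ≤ a' (symmetric, so this suffices):
a = -4: -4+-4=-8, -4+-1=-5, -4+0=-4, -4+5=1, -4+6=2, -4+9=5, -4+12=8
a = -1: -1+-1=-2, -1+0=-1, -1+5=4, -1+6=5, -1+9=8, -1+12=11
a = 0: 0+0=0, 0+5=5, 0+6=6, 0+9=9, 0+12=12
a = 5: 5+5=10, 5+6=11, 5+9=14, 5+12=17
a = 6: 6+6=12, 6+9=15, 6+12=18
a = 9: 9+9=18, 9+12=21
a = 12: 12+12=24
Distinct sums: {-8, -5, -4, -2, -1, 0, 1, 2, 4, 5, 6, 8, 9, 10, 11, 12, 14, 15, 17, 18, 21, 24}
|A + A| = 22

|A + A| = 22


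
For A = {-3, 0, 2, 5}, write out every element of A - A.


A - A = {a - a' : a, a' ∈ A}.
Compute a - a' for each ordered pair (a, a'):
a = -3: -3--3=0, -3-0=-3, -3-2=-5, -3-5=-8
a = 0: 0--3=3, 0-0=0, 0-2=-2, 0-5=-5
a = 2: 2--3=5, 2-0=2, 2-2=0, 2-5=-3
a = 5: 5--3=8, 5-0=5, 5-2=3, 5-5=0
Collecting distinct values (and noting 0 appears from a-a):
A - A = {-8, -5, -3, -2, 0, 2, 3, 5, 8}
|A - A| = 9

A - A = {-8, -5, -3, -2, 0, 2, 3, 5, 8}


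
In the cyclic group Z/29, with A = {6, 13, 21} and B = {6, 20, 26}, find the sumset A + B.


Work in Z/29Z: reduce every sum a + b modulo 29.
Enumerate all 9 pairs:
a = 6: 6+6=12, 6+20=26, 6+26=3
a = 13: 13+6=19, 13+20=4, 13+26=10
a = 21: 21+6=27, 21+20=12, 21+26=18
Distinct residues collected: {3, 4, 10, 12, 18, 19, 26, 27}
|A + B| = 8 (out of 29 total residues).

A + B = {3, 4, 10, 12, 18, 19, 26, 27}


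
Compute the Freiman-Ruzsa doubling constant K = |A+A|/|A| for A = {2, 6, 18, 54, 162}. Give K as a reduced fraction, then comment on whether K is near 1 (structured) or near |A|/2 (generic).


|A| = 5.
Compute A + A by enumerating all 25 pairs.
A + A = {4, 8, 12, 20, 24, 36, 56, 60, 72, 108, 164, 168, 180, 216, 324}, so |A + A| = 15.
K = |A + A| / |A| = 15/5 = 3/1 ≈ 3.0000.
Reference: AP of size 5 gives K = 9/5 ≈ 1.8000; a fully generic set of size 5 gives K ≈ 3.0000.

|A| = 5, |A + A| = 15, K = 15/5 = 3/1.


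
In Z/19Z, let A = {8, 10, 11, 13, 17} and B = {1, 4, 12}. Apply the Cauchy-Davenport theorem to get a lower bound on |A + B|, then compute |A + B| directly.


Cauchy-Davenport: |A + B| ≥ min(p, |A| + |B| - 1) for A, B nonempty in Z/pZ.
|A| = 5, |B| = 3, p = 19.
CD lower bound = min(19, 5 + 3 - 1) = min(19, 7) = 7.
Compute A + B mod 19 directly:
a = 8: 8+1=9, 8+4=12, 8+12=1
a = 10: 10+1=11, 10+4=14, 10+12=3
a = 11: 11+1=12, 11+4=15, 11+12=4
a = 13: 13+1=14, 13+4=17, 13+12=6
a = 17: 17+1=18, 17+4=2, 17+12=10
A + B = {1, 2, 3, 4, 6, 9, 10, 11, 12, 14, 15, 17, 18}, so |A + B| = 13.
Verify: 13 ≥ 7? Yes ✓.

CD lower bound = 7, actual |A + B| = 13.


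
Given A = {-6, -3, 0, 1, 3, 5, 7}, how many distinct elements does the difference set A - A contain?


A - A = {a - a' : a, a' ∈ A}; |A| = 7.
Bounds: 2|A|-1 ≤ |A - A| ≤ |A|² - |A| + 1, i.e. 13 ≤ |A - A| ≤ 43.
Note: 0 ∈ A - A always (from a - a). The set is symmetric: if d ∈ A - A then -d ∈ A - A.
Enumerate nonzero differences d = a - a' with a > a' (then include -d):
Positive differences: {1, 2, 3, 4, 5, 6, 7, 8, 9, 10, 11, 13}
Full difference set: {0} ∪ (positive diffs) ∪ (negative diffs).
|A - A| = 1 + 2·12 = 25 (matches direct enumeration: 25).

|A - A| = 25


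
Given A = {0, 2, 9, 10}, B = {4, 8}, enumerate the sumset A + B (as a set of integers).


A + B = {a + b : a ∈ A, b ∈ B}.
Enumerate all |A|·|B| = 4·2 = 8 pairs (a, b) and collect distinct sums.
a = 0: 0+4=4, 0+8=8
a = 2: 2+4=6, 2+8=10
a = 9: 9+4=13, 9+8=17
a = 10: 10+4=14, 10+8=18
Collecting distinct sums: A + B = {4, 6, 8, 10, 13, 14, 17, 18}
|A + B| = 8

A + B = {4, 6, 8, 10, 13, 14, 17, 18}
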